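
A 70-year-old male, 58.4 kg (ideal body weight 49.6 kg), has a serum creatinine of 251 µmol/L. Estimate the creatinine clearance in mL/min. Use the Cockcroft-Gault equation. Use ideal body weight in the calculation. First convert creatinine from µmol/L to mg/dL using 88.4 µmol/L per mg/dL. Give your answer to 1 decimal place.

17.0 mL/min

SCr = 251 / 88.4 = 2.839 mg/dL
CrCl = (140 − 70) × 49.6 / (72 × 2.839) = 3472.0 / 204.41 ≈ 17.0 mL/min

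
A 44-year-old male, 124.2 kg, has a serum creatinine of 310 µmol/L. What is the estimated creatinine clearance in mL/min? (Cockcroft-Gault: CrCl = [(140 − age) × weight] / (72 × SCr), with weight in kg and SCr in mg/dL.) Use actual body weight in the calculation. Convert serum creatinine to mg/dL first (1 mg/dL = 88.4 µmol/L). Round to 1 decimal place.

SCr = 310 / 88.4 = 3.507 mg/dL
CrCl = (140 − 44) × 124.2 / (72 × 3.507) = 11923.2 / 252.50 ≈ 47.2 mL/min

47.2 mL/min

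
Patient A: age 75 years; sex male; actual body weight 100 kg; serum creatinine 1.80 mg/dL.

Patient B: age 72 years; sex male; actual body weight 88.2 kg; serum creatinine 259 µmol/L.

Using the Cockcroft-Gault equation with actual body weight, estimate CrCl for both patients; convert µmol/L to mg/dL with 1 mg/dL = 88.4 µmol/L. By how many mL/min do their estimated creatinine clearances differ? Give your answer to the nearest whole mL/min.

22 mL/min

Patient A: CrCl = (140 − 75) × 100 / (72 × 1.8) = 6500.0 / 129.60 ≈ 50.2 mL/min
Patient B: SCr = 259 / 88.4 = 2.93 mg/dL
Patient B: CrCl = (140 − 72) × 88.2 / (72 × 2.93) = 5997.6 / 210.96 ≈ 28.4 mL/min
|50.2 − 28.4| = 21.8 mL/min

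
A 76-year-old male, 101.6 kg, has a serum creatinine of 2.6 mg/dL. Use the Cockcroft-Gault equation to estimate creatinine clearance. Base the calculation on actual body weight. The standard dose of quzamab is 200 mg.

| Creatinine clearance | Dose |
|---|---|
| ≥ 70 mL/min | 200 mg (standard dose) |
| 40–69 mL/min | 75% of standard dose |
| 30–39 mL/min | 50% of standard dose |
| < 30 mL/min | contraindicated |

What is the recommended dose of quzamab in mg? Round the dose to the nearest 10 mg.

CrCl = (140 − 76) × 101.6 / (72 × 2.6) = 6502.4 / 187.20 ≈ 34.7 mL/min
CrCl ≈ 35 mL/min → bracket 30–39 mL/min.
50% of 200 mg = 100 mg

100 mg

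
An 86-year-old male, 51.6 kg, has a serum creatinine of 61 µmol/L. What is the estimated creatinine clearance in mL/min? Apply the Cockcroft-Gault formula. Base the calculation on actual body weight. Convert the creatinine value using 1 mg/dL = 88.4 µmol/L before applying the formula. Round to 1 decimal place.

SCr = 61 / 88.4 = 0.69 mg/dL
CrCl = (140 − 86) × 51.6 / (72 × 0.69) = 2786.4 / 49.68 ≈ 56.1 mL/min

56.1 mL/min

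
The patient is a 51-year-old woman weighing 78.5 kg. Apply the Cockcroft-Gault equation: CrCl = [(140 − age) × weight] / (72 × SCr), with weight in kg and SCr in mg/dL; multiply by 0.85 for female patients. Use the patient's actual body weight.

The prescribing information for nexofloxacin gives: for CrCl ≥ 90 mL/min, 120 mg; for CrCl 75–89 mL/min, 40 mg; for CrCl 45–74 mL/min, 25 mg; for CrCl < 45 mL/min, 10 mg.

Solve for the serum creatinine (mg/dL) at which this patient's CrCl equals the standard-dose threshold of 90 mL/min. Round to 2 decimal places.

Standard dose requires CrCl ≥ 90 mL/min.
Set (140 − 51) × 78.5 × 0.85 / (72 × SCr) = 90
SCr = (140 − 51) × 78.5 × 0.85 / (72 × 90) = 0.916 mg/dL

0.92 mg/dL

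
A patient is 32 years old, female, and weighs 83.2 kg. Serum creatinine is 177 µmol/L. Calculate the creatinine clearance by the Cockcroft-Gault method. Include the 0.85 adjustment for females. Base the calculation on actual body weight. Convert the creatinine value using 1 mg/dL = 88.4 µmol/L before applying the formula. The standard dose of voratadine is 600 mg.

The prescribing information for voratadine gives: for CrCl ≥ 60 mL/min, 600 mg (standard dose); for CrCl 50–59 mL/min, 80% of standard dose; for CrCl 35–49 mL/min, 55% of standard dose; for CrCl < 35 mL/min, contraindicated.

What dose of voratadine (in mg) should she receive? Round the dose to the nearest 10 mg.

480 mg

SCr = 177 / 88.4 = 2.002 mg/dL
CrCl = (140 − 32) × 83.2 / (72 × 2.002) × 0.85 = 8985.6 / 144.14 × 0.85 ≈ 53.0 mL/min
CrCl ≈ 53 mL/min → bracket 50–59 mL/min.
80% of 600 mg = 480 mg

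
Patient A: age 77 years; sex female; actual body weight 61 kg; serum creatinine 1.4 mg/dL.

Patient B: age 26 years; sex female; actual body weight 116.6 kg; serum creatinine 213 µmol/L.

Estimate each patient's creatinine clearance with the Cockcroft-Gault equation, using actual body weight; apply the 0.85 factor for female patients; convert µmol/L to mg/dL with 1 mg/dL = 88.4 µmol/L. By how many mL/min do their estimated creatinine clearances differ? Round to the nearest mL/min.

Patient A: CrCl = (140 − 77) × 61 / (72 × 1.4) × 0.85 = 3843.0 / 100.80 × 0.85 ≈ 32.4 mL/min
Patient B: SCr = 213 / 88.4 = 2.41 mg/dL
Patient B: CrCl = (140 − 26) × 116.6 / (72 × 2.41) × 0.85 = 13292.4 / 173.52 × 0.85 ≈ 65.1 mL/min
|32.4 − 65.1| = 32.7 mL/min

33 mL/min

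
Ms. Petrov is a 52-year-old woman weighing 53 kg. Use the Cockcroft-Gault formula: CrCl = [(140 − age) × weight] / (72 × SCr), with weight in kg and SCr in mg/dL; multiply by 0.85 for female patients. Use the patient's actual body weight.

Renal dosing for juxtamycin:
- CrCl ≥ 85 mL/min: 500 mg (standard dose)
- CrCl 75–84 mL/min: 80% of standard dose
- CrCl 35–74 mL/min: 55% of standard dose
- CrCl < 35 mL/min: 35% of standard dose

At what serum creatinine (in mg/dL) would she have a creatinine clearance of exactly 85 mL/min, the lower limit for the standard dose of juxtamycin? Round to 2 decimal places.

Standard dose requires CrCl ≥ 85 mL/min.
Set (140 − 52) × 53 × 0.85 / (72 × SCr) = 85
SCr = (140 − 52) × 53 × 0.85 / (72 × 85) = 0.648 mg/dL

0.65 mg/dL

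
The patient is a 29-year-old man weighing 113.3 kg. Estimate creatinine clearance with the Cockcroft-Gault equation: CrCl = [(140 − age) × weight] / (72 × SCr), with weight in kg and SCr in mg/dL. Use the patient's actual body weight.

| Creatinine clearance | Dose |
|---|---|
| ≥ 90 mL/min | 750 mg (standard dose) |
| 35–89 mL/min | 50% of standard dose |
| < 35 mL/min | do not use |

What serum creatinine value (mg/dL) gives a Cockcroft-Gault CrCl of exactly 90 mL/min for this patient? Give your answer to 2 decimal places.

Standard dose requires CrCl ≥ 90 mL/min.
Set (140 − 29) × 113.3 / (72 × SCr) = 90
SCr = (140 − 29) × 113.3 / (72 × 90) = 1.941 mg/dL

1.94 mg/dL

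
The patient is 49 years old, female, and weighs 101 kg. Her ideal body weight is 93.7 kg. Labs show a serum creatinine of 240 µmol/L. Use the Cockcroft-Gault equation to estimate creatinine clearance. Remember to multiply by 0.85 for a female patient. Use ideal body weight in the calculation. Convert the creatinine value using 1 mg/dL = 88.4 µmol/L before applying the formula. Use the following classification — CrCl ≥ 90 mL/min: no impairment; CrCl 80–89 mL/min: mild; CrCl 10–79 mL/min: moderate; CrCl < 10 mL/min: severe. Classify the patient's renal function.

moderate

SCr = 240 / 88.4 = 2.715 mg/dL
CrCl = (140 − 49) × 93.7 / (72 × 2.715) × 0.85 = 8526.7 / 195.48 × 0.85 ≈ 37.1 mL/min
37 mL/min falls in the 'moderate' range.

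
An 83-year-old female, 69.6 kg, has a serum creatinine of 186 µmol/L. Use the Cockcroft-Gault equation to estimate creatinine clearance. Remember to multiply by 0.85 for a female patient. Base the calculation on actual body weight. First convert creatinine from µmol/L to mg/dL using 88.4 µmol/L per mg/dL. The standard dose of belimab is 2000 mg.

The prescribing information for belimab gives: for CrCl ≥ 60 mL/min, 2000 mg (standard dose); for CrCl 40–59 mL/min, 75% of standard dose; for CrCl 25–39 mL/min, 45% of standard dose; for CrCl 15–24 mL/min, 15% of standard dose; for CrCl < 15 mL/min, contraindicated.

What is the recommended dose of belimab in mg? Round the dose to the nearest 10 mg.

300 mg

SCr = 186 / 88.4 = 2.104 mg/dL
CrCl = (140 − 83) × 69.6 / (72 × 2.104) × 0.85 = 3967.2 / 151.49 × 0.85 ≈ 22.3 mL/min
CrCl ≈ 22 mL/min → bracket 15–24 mL/min.
15% of 2000 mg = 300 mg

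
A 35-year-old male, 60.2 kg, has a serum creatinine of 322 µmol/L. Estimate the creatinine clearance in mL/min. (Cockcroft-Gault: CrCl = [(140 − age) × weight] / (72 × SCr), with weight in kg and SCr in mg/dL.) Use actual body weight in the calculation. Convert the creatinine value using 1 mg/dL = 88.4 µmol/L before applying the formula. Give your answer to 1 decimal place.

24.1 mL/min

SCr = 322 / 88.4 = 3.643 mg/dL
CrCl = (140 − 35) × 60.2 / (72 × 3.643) = 6321.0 / 262.30 ≈ 24.1 mL/min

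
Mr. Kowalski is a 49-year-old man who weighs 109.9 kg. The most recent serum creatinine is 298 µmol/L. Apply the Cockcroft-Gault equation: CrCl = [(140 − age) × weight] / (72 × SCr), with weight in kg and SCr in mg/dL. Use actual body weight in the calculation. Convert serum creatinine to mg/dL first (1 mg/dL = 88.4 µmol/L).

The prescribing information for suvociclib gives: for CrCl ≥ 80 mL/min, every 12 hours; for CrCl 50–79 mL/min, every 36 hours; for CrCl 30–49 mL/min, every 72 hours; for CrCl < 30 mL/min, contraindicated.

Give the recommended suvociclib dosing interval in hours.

every 72 hours

SCr = 298 / 88.4 = 3.371 mg/dL
CrCl = (140 − 49) × 109.9 / (72 × 3.371) = 10000.9 / 242.71 ≈ 41.2 mL/min
CrCl ≈ 41 mL/min → bracket 30–49 mL/min → every 72 hours.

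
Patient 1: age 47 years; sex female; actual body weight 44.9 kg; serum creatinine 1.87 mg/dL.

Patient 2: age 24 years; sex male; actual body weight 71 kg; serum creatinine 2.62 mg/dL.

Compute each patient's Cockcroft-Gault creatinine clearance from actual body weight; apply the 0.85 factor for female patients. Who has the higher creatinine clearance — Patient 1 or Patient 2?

Patient 1: CrCl = (140 − 47) × 44.9 / (72 × 1.87) × 0.85 = 4175.7 / 134.64 × 0.85 ≈ 26.4 mL/min
Patient 2: CrCl = (140 − 24) × 71 / (72 × 2.62) = 8236.0 / 188.64 ≈ 43.7 mL/min
26.4 vs 43.7 mL/min → Patient 2 is higher.

Patient 2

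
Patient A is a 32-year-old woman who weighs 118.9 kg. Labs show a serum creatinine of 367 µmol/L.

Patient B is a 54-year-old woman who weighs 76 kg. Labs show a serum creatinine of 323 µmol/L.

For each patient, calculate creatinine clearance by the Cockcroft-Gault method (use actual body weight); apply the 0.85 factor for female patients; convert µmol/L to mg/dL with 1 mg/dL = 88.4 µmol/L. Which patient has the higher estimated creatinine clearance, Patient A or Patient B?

Patient A: SCr = 367 / 88.4 = 4.152 mg/dL
Patient A: CrCl = (140 − 32) × 118.9 / (72 × 4.152) × 0.85 = 12841.2 / 298.94 × 0.85 ≈ 36.5 mL/min
Patient B: SCr = 323 / 88.4 = 3.654 mg/dL
Patient B: CrCl = (140 − 54) × 76 / (72 × 3.654) × 0.85 = 6536.0 / 263.09 × 0.85 ≈ 21.1 mL/min
36.5 vs 21.1 mL/min → Patient A is higher.

Patient A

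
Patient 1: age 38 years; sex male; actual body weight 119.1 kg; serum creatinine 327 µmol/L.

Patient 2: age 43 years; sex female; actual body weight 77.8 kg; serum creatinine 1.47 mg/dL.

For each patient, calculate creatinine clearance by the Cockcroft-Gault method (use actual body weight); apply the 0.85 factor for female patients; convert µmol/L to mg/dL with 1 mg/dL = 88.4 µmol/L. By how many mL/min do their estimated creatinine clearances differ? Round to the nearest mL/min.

15 mL/min

Patient 1: SCr = 327 / 88.4 = 3.699 mg/dL
Patient 1: CrCl = (140 − 38) × 119.1 / (72 × 3.699) = 12148.2 / 266.33 ≈ 45.6 mL/min
Patient 2: CrCl = (140 − 43) × 77.8 / (72 × 1.47) × 0.85 = 7546.6 / 105.84 × 0.85 ≈ 60.6 mL/min
|45.6 − 60.6| = 15.0 mL/min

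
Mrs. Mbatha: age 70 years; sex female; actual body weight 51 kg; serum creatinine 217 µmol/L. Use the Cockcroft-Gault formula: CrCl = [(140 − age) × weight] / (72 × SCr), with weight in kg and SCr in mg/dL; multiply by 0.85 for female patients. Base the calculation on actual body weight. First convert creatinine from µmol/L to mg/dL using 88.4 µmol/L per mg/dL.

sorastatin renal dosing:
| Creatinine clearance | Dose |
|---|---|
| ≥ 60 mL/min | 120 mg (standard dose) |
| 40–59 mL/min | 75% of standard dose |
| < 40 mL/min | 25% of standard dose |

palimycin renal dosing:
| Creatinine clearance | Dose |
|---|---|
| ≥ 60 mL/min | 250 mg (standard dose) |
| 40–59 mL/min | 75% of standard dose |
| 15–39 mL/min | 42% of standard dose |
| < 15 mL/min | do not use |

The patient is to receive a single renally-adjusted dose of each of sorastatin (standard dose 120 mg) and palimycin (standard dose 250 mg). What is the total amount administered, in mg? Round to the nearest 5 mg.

135 mg

SCr = 217 / 88.4 = 2.455 mg/dL
CrCl = (140 − 70) × 51 / (72 × 2.455) × 0.85 = 3570.0 / 176.76 × 0.85 ≈ 17.2 mL/min
CrCl ≈ 17 mL/min.
sorastatin: < 40 mL/min → 25% of 120 mg = 30 mg.
palimycin: 15–39 mL/min → 42% of 250 mg = 105 mg.
Total = 30 + 105 = 135 mg.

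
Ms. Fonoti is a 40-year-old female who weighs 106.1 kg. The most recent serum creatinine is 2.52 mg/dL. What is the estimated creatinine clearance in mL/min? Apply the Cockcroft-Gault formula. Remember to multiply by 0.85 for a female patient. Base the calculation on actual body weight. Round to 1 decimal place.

49.7 mL/min

CrCl = (140 − 40) × 106.1 / (72 × 2.52) × 0.85 = 10610.0 / 181.44 × 0.85 ≈ 49.7 mL/min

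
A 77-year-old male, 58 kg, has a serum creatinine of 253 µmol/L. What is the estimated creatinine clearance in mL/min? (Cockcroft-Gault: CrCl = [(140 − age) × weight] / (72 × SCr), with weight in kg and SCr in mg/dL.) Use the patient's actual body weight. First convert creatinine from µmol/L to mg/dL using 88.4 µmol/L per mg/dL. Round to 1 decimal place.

17.7 mL/min

SCr = 253 / 88.4 = 2.862 mg/dL
CrCl = (140 − 77) × 58 / (72 × 2.862) = 3654.0 / 206.06 ≈ 17.7 mL/min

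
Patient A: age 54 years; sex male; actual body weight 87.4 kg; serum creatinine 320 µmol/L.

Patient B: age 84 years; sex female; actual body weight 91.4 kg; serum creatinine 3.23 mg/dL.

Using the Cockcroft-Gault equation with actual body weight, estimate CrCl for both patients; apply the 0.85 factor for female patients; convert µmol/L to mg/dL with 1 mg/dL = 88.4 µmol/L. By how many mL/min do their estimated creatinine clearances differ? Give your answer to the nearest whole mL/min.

Patient A: SCr = 320 / 88.4 = 3.62 mg/dL
Patient A: CrCl = (140 − 54) × 87.4 / (72 × 3.62) = 7516.4 / 260.64 ≈ 28.8 mL/min
Patient B: CrCl = (140 − 84) × 91.4 / (72 × 3.23) × 0.85 = 5118.4 / 232.56 × 0.85 ≈ 18.7 mL/min
|28.8 − 18.7| = 10.1 mL/min

10 mL/min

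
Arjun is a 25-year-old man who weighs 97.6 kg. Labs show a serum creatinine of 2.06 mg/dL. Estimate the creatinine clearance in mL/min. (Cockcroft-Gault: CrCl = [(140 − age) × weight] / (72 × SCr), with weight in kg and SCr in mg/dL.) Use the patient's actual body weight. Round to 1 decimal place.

75.7 mL/min

CrCl = (140 − 25) × 97.6 / (72 × 2.06) = 11224.0 / 148.32 ≈ 75.7 mL/min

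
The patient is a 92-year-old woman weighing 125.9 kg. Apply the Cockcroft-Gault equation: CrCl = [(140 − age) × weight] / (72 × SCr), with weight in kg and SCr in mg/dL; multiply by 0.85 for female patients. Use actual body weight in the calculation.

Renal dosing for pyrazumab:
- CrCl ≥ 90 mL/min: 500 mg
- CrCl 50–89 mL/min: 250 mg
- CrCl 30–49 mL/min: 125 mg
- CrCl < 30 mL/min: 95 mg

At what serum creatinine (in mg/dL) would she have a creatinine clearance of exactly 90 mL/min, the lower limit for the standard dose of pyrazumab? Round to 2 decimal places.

Standard dose requires CrCl ≥ 90 mL/min.
Set (140 − 92) × 125.9 × 0.85 / (72 × SCr) = 90
SCr = (140 − 92) × 125.9 × 0.85 / (72 × 90) = 0.793 mg/dL

0.79 mg/dL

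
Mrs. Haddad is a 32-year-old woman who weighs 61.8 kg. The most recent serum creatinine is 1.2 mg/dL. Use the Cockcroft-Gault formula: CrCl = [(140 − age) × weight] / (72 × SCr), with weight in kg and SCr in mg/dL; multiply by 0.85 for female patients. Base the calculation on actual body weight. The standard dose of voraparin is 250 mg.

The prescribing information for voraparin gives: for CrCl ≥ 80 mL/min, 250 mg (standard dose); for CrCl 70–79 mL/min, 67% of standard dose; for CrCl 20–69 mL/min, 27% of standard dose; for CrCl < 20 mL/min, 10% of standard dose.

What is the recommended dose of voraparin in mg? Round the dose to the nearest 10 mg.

70 mg

CrCl = (140 − 32) × 61.8 / (72 × 1.2) × 0.85 = 6674.4 / 86.40 × 0.85 ≈ 65.7 mL/min
CrCl ≈ 66 mL/min → bracket 20–69 mL/min.
27% of 250 mg = 67.5 mg → 70 mg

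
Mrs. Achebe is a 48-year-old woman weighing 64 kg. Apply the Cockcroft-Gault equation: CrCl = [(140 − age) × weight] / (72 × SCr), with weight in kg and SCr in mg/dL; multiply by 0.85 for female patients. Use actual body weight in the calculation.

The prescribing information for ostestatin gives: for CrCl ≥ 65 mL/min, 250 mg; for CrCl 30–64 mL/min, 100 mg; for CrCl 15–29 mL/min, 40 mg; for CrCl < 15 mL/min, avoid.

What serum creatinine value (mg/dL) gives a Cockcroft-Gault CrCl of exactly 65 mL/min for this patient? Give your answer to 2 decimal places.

1.07 mg/dL

Standard dose requires CrCl ≥ 65 mL/min.
Set (140 − 48) × 64 × 0.85 / (72 × SCr) = 65
SCr = (140 − 48) × 64 × 0.85 / (72 × 65) = 1.069 mg/dL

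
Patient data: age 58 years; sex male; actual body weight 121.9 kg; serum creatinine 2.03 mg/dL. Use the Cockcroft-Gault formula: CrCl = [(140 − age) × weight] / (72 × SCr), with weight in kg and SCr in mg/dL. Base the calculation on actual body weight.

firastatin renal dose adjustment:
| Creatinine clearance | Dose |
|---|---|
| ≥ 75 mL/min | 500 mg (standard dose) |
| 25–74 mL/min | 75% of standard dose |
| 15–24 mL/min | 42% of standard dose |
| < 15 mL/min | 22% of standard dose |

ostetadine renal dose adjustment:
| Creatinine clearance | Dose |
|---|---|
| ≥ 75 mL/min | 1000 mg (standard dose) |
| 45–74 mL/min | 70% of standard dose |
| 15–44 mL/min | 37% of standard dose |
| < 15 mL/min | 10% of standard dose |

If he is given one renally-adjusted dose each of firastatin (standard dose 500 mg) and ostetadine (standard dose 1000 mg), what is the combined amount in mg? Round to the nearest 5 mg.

1075 mg

CrCl = (140 − 58) × 121.9 / (72 × 2.03) = 9995.8 / 146.16 ≈ 68.4 mL/min
CrCl ≈ 68 mL/min.
firastatin: 25–74 mL/min → 75% of 500 mg = 375 mg.
ostetadine: 45–74 mL/min → 70% of 1000 mg = 700 mg.
Total = 375 + 700 = 1075 mg.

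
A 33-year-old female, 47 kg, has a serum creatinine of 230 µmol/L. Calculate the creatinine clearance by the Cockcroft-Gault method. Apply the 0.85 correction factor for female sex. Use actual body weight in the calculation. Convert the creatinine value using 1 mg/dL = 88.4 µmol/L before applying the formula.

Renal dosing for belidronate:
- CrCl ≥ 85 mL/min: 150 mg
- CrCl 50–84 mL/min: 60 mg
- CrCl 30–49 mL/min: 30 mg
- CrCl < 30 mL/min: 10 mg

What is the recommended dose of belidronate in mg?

10 mg

SCr = 230 / 88.4 = 2.602 mg/dL
CrCl = (140 − 33) × 47 / (72 × 2.602) × 0.85 = 5029.0 / 187.34 × 0.85 ≈ 22.8 mL/min
CrCl ≈ 23 mL/min → bracket < 30 mL/min.
Dose for this bracket: 10 mg.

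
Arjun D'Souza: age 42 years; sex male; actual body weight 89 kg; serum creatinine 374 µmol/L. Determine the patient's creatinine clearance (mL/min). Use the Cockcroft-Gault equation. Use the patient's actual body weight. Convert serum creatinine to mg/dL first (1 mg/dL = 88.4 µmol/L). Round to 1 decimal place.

28.6 mL/min

SCr = 374 / 88.4 = 4.231 mg/dL
CrCl = (140 − 42) × 89 / (72 × 4.231) = 8722.0 / 304.63 ≈ 28.6 mL/min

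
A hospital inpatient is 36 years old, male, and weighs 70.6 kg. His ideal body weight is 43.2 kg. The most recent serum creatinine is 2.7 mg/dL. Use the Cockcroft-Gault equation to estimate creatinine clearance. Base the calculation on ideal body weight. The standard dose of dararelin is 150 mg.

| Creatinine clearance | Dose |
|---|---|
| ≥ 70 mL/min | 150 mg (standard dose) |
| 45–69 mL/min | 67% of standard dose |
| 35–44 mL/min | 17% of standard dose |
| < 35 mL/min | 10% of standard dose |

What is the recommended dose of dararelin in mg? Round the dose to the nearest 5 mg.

15 mg

CrCl = (140 − 36) × 43.2 / (72 × 2.7) = 4492.8 / 194.40 ≈ 23.1 mL/min
CrCl ≈ 23 mL/min → bracket < 35 mL/min.
10% of 150 mg = 15 mg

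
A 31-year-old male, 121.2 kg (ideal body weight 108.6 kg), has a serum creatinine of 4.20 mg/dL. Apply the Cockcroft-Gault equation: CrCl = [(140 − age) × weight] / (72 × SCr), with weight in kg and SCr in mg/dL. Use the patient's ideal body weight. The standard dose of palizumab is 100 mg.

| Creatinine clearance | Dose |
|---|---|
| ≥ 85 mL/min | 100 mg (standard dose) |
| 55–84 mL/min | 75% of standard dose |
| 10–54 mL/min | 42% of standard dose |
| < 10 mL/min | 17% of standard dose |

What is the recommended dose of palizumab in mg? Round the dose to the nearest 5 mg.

40 mg

CrCl = (140 − 31) × 108.6 / (72 × 4.2) = 11837.4 / 302.40 ≈ 39.1 mL/min
CrCl ≈ 39 mL/min → bracket 10–54 mL/min.
42% of 100 mg = 42 mg → 40 mg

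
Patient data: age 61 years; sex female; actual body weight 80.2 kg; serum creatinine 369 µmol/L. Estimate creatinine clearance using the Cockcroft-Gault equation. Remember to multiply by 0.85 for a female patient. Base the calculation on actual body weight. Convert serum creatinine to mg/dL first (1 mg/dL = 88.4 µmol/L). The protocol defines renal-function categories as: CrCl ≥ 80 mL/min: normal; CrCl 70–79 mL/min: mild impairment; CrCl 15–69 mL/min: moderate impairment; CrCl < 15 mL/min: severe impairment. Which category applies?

moderate impairment

SCr = 369 / 88.4 = 4.174 mg/dL
CrCl = (140 − 61) × 80.2 / (72 × 4.174) × 0.85 = 6335.8 / 300.53 × 0.85 ≈ 17.9 mL/min
18 mL/min falls in the 'moderate impairment' range.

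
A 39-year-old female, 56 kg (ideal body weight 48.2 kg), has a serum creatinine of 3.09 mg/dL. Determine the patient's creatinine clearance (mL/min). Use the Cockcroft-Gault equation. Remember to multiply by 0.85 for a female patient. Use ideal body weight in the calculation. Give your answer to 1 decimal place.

18.6 mL/min

CrCl = (140 − 39) × 48.2 / (72 × 3.09) × 0.85 = 4868.2 / 222.48 × 0.85 ≈ 18.6 mL/min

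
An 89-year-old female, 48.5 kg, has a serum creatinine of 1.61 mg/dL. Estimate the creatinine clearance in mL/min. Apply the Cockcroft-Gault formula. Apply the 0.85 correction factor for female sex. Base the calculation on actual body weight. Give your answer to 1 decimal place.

CrCl = (140 − 89) × 48.5 / (72 × 1.61) × 0.85 = 2473.5 / 115.92 × 0.85 ≈ 18.1 mL/min

18.1 mL/min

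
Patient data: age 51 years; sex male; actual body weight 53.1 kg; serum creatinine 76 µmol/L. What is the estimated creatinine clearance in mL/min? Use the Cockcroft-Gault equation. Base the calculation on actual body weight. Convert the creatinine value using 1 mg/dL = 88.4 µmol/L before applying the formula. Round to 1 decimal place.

76.3 mL/min

SCr = 76 / 88.4 = 0.86 mg/dL
CrCl = (140 − 51) × 53.1 / (72 × 0.86) = 4725.9 / 61.92 ≈ 76.3 mL/min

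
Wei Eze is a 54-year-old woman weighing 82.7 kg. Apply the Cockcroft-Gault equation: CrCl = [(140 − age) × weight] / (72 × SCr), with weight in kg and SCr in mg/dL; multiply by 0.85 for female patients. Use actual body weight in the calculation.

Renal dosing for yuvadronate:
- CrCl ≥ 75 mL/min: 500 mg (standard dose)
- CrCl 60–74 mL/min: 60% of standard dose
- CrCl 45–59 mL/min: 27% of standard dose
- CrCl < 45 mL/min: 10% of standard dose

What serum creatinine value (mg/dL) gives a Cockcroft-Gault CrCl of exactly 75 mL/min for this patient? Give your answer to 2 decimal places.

1.12 mg/dL

Standard dose requires CrCl ≥ 75 mL/min.
Set (140 − 54) × 82.7 × 0.85 / (72 × SCr) = 75
SCr = (140 − 54) × 82.7 × 0.85 / (72 × 75) = 1.120 mg/dL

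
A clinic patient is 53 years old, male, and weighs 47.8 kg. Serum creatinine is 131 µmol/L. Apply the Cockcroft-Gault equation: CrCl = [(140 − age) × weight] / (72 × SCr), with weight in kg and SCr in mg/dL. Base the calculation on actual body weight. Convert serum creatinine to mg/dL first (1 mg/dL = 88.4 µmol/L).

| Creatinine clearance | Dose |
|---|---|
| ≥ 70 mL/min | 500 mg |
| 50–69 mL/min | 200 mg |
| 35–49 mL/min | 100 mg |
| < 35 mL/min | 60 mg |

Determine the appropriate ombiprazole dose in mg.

100 mg

SCr = 131 / 88.4 = 1.482 mg/dL
CrCl = (140 − 53) × 47.8 / (72 × 1.482) = 4158.6 / 106.70 ≈ 39.0 mL/min
CrCl ≈ 39 mL/min → bracket 35–49 mL/min.
Dose for this bracket: 100 mg.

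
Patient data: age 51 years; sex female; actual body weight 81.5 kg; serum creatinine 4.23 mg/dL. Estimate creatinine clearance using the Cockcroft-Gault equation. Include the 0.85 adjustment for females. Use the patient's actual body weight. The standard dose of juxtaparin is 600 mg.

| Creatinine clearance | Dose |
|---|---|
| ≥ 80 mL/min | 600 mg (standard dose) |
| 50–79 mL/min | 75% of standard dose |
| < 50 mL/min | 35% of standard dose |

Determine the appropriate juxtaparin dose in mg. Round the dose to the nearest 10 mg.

210 mg

CrCl = (140 − 51) × 81.5 / (72 × 4.23) × 0.85 = 7253.5 / 304.56 × 0.85 ≈ 20.2 mL/min
CrCl ≈ 20 mL/min → bracket < 50 mL/min.
35% of 600 mg = 210 mg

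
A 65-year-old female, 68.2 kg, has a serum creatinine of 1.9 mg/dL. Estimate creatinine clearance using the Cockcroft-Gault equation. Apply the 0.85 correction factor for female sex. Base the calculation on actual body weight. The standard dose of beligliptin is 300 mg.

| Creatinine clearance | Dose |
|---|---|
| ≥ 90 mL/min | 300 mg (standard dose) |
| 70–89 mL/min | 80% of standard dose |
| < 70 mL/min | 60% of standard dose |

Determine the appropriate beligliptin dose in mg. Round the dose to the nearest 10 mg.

CrCl = (140 − 65) × 68.2 / (72 × 1.9) × 0.85 = 5115.0 / 136.80 × 0.85 ≈ 31.8 mL/min
CrCl ≈ 32 mL/min → bracket < 70 mL/min.
60% of 300 mg = 180 mg

180 mg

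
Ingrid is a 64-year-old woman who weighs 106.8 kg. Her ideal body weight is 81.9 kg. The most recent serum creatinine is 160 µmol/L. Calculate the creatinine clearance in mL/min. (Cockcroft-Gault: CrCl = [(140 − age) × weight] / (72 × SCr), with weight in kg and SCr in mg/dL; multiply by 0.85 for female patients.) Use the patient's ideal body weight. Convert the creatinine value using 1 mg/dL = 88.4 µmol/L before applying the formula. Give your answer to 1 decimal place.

SCr = 160 / 88.4 = 1.81 mg/dL
CrCl = (140 − 64) × 81.9 / (72 × 1.81) × 0.85 = 6224.4 / 130.32 × 0.85 ≈ 40.6 mL/min

40.6 mL/min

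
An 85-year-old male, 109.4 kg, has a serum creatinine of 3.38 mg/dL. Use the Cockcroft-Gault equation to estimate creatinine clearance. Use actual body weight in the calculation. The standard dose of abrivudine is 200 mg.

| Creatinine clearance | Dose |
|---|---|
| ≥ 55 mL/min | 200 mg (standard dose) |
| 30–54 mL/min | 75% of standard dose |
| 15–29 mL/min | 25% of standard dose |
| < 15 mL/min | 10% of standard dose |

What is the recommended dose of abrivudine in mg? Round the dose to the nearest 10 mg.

CrCl = (140 − 85) × 109.4 / (72 × 3.38) = 6017.0 / 243.36 ≈ 24.7 mL/min
CrCl ≈ 25 mL/min → bracket 15–29 mL/min.
25% of 200 mg = 50 mg

50 mg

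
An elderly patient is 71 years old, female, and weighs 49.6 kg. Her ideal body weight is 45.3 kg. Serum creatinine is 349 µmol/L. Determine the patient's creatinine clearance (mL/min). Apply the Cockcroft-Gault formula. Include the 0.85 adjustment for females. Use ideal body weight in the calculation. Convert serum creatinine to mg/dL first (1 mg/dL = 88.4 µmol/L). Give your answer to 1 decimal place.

SCr = 349 / 88.4 = 3.948 mg/dL
CrCl = (140 − 71) × 45.3 / (72 × 3.948) × 0.85 = 3125.7 / 284.26 × 0.85 ≈ 9.3 mL/min

9.3 mL/min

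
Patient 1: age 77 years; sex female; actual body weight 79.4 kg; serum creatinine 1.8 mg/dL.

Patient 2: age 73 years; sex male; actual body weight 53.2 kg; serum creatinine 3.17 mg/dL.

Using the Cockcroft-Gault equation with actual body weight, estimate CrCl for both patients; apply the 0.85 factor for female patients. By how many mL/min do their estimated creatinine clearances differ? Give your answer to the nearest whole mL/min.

17 mL/min

Patient 1: CrCl = (140 − 77) × 79.4 / (72 × 1.8) × 0.85 = 5002.2 / 129.60 × 0.85 ≈ 32.8 mL/min
Patient 2: CrCl = (140 − 73) × 53.2 / (72 × 3.17) = 3564.4 / 228.24 ≈ 15.6 mL/min
|32.8 − 15.6| = 17.2 mL/min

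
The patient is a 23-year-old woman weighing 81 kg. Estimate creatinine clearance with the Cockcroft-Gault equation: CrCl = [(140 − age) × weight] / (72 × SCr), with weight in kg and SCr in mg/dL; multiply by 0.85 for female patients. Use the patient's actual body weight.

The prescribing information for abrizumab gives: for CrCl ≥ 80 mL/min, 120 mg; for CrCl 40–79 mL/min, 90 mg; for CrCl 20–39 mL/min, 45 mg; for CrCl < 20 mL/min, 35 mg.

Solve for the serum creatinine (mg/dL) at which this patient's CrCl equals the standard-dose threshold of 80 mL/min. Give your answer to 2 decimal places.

1.40 mg/dL

Standard dose requires CrCl ≥ 80 mL/min.
Set (140 − 23) × 81 × 0.85 / (72 × SCr) = 80
SCr = (140 − 23) × 81 × 0.85 / (72 × 80) = 1.399 mg/dL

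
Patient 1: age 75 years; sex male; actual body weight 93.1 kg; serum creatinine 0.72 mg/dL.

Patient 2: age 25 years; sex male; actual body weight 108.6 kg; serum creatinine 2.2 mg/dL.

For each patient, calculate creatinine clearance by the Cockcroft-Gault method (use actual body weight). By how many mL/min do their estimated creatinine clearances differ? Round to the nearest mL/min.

38 mL/min

Patient 1: CrCl = (140 − 75) × 93.1 / (72 × 0.72) = 6051.5 / 51.84 ≈ 116.7 mL/min
Patient 2: CrCl = (140 − 25) × 108.6 / (72 × 2.2) = 12489.0 / 158.40 ≈ 78.8 mL/min
|116.7 − 78.8| = 37.9 mL/min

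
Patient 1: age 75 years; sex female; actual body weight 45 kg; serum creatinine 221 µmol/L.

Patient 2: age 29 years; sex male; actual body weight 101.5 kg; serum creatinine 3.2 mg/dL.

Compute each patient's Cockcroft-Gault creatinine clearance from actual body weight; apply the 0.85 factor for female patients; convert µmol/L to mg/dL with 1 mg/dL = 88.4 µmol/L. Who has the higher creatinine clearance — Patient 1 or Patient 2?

Patient 1: SCr = 221 / 88.4 = 2.5 mg/dL
Patient 1: CrCl = (140 − 75) × 45 / (72 × 2.5) × 0.85 = 2925.0 / 180.00 × 0.85 ≈ 13.8 mL/min
Patient 2: CrCl = (140 − 29) × 101.5 / (72 × 3.2) = 11266.5 / 230.40 ≈ 48.9 mL/min
13.8 vs 48.9 mL/min → Patient 2 is higher.

Patient 2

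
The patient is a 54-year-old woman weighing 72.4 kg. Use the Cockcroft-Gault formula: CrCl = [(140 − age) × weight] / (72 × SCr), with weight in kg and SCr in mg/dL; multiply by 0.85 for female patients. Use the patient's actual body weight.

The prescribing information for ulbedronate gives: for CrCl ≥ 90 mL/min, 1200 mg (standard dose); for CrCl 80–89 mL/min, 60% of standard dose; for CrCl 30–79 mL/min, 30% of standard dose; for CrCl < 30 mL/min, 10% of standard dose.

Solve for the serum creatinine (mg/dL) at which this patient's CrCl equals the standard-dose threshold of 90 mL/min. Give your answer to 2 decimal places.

0.82 mg/dL

Standard dose requires CrCl ≥ 90 mL/min.
Set (140 − 54) × 72.4 × 0.85 / (72 × SCr) = 90
SCr = (140 − 54) × 72.4 × 0.85 / (72 × 90) = 0.817 mg/dL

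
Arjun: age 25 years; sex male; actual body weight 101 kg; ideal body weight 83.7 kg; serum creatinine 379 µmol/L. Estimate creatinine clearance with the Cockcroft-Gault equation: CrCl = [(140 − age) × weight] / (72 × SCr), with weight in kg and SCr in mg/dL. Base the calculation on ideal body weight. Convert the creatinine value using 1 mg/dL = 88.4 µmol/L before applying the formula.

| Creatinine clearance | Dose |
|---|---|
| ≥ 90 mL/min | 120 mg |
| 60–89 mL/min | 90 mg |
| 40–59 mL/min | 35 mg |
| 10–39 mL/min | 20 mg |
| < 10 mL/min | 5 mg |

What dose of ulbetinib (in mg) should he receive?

SCr = 379 / 88.4 = 4.287 mg/dL
CrCl = (140 − 25) × 83.7 / (72 × 4.287) = 9625.5 / 308.66 ≈ 31.2 mL/min
CrCl ≈ 31 mL/min → bracket 10–39 mL/min.
Dose for this bracket: 20 mg.

20 mg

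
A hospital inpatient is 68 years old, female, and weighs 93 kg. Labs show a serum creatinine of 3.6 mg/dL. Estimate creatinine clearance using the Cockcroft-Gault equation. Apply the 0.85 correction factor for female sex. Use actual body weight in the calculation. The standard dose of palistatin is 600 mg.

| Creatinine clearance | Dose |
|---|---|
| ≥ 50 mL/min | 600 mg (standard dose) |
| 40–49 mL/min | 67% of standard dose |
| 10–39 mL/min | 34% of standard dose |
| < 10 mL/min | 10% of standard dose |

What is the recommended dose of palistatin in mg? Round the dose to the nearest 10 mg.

CrCl = (140 − 68) × 93 / (72 × 3.6) × 0.85 = 6696.0 / 259.20 × 0.85 ≈ 22.0 mL/min
CrCl ≈ 22 mL/min → bracket 10–39 mL/min.
34% of 600 mg = 204 mg → 200 mg

200 mg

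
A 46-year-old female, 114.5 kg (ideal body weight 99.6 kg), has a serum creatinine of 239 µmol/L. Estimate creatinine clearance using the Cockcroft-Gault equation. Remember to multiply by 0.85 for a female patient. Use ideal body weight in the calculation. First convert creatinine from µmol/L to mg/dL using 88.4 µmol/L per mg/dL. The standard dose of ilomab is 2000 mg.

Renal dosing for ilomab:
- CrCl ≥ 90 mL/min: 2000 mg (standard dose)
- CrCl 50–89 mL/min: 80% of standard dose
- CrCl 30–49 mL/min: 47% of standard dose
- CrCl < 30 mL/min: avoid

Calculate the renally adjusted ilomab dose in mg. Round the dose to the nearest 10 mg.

940 mg

SCr = 239 / 88.4 = 2.704 mg/dL
CrCl = (140 − 46) × 99.6 / (72 × 2.704) × 0.85 = 9362.4 / 194.69 × 0.85 ≈ 40.9 mL/min
CrCl ≈ 41 mL/min → bracket 30–49 mL/min.
47% of 2000 mg = 940 mg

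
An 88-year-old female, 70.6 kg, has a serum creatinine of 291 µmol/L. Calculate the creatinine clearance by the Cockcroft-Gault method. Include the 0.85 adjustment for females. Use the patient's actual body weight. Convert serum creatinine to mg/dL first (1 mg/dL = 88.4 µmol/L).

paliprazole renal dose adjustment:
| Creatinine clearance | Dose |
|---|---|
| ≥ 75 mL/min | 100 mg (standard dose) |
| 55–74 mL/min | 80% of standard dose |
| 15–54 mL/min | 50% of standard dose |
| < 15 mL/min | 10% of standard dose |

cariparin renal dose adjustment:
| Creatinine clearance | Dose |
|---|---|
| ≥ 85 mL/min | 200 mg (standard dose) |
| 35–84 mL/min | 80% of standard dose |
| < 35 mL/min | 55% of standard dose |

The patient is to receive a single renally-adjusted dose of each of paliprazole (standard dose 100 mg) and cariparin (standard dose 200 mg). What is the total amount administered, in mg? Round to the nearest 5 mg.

SCr = 291 / 88.4 = 3.292 mg/dL
CrCl = (140 − 88) × 70.6 / (72 × 3.292) × 0.85 = 3671.2 / 237.02 × 0.85 ≈ 13.2 mL/min
CrCl ≈ 13 mL/min.
paliprazole: < 15 mL/min → 10% of 100 mg = 10 mg.
cariparin: < 35 mL/min → 55% of 200 mg = 110 mg.
Total = 10 + 110 = 120 mg.

120 mg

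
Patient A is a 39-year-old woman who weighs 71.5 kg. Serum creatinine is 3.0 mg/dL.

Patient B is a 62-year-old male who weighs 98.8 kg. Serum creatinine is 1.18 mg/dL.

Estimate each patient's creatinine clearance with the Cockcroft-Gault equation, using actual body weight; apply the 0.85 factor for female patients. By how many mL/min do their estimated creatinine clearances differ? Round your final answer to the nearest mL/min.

Patient A: CrCl = (140 − 39) × 71.5 / (72 × 3) × 0.85 = 7221.5 / 216.00 × 0.85 ≈ 28.4 mL/min
Patient B: CrCl = (140 − 62) × 98.8 / (72 × 1.18) = 7706.4 / 84.96 ≈ 90.7 mL/min
|28.4 − 90.7| = 62.3 mL/min

62 mL/min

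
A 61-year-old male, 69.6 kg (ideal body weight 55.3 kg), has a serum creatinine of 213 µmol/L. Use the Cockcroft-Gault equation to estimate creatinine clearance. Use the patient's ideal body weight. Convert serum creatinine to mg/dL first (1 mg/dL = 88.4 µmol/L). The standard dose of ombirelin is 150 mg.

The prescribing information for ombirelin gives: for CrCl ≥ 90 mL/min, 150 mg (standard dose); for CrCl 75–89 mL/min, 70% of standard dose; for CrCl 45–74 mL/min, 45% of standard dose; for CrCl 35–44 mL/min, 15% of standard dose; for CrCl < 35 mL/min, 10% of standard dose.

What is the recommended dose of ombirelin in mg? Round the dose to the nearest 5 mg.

15 mg

SCr = 213 / 88.4 = 2.41 mg/dL
CrCl = (140 − 61) × 55.3 / (72 × 2.41) = 4368.7 / 173.52 ≈ 25.2 mL/min
CrCl ≈ 25 mL/min → bracket < 35 mL/min.
10% of 150 mg = 15 mg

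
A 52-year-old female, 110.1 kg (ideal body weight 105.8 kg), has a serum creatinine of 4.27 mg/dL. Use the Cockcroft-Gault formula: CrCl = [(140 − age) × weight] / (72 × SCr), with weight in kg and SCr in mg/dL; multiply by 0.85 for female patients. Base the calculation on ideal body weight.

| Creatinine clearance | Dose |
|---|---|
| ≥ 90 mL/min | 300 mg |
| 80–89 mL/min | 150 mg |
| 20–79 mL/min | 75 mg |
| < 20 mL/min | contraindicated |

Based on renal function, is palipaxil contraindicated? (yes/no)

no

CrCl = (140 − 52) × 105.8 / (72 × 4.27) × 0.85 = 9310.4 / 307.44 × 0.85 ≈ 25.7 mL/min
CrCl ≈ 26 mL/min, which is ≥ 20 mL/min.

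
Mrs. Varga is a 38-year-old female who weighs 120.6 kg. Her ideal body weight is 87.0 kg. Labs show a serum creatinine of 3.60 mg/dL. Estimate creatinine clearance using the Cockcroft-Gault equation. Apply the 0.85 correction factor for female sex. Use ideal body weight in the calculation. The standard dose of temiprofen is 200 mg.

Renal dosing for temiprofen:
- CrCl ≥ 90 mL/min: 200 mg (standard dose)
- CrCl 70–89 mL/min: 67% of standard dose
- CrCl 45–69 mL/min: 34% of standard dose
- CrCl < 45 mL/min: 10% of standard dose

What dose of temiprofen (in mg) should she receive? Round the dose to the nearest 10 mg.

20 mg

CrCl = (140 − 38) × 87 / (72 × 3.6) × 0.85 = 8874.0 / 259.20 × 0.85 ≈ 29.1 mL/min
CrCl ≈ 29 mL/min → bracket < 45 mL/min.
10% of 200 mg = 20 mg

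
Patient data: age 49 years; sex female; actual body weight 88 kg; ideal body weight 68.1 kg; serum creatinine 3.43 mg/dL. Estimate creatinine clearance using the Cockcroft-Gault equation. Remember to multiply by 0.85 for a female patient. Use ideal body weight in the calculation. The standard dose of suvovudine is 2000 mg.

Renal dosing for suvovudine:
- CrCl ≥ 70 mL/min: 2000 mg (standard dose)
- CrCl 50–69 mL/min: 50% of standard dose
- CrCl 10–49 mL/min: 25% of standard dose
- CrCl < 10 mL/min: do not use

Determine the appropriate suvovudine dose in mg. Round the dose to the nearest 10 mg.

500 mg

CrCl = (140 − 49) × 68.1 / (72 × 3.43) × 0.85 = 6197.1 / 246.96 × 0.85 ≈ 21.3 mL/min
CrCl ≈ 21 mL/min → bracket 10–49 mL/min.
25% of 2000 mg = 500 mg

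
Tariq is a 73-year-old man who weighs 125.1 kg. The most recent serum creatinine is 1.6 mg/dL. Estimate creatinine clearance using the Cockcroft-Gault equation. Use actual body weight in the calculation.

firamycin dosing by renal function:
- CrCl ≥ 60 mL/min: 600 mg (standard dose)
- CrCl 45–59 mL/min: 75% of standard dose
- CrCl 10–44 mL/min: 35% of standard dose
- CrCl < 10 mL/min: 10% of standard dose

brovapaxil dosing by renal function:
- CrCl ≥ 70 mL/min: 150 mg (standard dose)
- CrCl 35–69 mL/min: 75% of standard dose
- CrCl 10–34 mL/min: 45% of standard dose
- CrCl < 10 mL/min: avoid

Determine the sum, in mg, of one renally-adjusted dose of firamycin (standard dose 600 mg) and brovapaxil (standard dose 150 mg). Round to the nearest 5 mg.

750 mg

CrCl = (140 − 73) × 125.1 / (72 × 1.6) = 8381.7 / 115.20 ≈ 72.8 mL/min
CrCl ≈ 73 mL/min.
firamycin: ≥ 60 mL/min → 100% of 600 mg = 600 mg.
brovapaxil: ≥ 70 mL/min → 100% of 150 mg = 150 mg.
Total = 600 + 150 = 750 mg.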